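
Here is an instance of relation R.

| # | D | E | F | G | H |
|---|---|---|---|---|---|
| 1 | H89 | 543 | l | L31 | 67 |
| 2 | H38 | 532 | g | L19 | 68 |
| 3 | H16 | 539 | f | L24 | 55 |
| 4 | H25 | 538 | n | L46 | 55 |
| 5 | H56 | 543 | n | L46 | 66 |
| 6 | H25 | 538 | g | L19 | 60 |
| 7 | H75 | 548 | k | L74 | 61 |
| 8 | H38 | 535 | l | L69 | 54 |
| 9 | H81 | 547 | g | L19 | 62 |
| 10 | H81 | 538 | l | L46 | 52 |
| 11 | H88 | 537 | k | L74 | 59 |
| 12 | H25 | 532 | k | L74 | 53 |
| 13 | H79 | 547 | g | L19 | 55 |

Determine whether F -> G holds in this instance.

F=l: rows 1, 8, 10 → G takes values {L31, L69, L46} — violation
F=g: rows 2, 6, 9, 13 → G = L19, L19, L19, L19 ✓
F=f: row 3 → G = L24 ✓
F=n: rows 4, 5 → G = L46, L46 ✓
F=k: rows 7, 11, 12 → G = L74, L74, L74 ✓
Two rows agree on F but differ on G, so F -> G does not hold.

No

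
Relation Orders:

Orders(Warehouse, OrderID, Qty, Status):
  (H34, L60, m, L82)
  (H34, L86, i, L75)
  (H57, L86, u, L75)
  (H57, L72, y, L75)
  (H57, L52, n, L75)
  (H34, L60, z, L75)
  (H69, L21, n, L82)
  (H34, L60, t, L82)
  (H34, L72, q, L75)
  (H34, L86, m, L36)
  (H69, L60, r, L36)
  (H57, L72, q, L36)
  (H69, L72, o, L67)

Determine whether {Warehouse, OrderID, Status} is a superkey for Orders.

No

Two distinct rows share (Warehouse=H34, OrderID=L60, Status=L82), so {Warehouse, OrderID, Status} does not determine every attribute — not a superkey.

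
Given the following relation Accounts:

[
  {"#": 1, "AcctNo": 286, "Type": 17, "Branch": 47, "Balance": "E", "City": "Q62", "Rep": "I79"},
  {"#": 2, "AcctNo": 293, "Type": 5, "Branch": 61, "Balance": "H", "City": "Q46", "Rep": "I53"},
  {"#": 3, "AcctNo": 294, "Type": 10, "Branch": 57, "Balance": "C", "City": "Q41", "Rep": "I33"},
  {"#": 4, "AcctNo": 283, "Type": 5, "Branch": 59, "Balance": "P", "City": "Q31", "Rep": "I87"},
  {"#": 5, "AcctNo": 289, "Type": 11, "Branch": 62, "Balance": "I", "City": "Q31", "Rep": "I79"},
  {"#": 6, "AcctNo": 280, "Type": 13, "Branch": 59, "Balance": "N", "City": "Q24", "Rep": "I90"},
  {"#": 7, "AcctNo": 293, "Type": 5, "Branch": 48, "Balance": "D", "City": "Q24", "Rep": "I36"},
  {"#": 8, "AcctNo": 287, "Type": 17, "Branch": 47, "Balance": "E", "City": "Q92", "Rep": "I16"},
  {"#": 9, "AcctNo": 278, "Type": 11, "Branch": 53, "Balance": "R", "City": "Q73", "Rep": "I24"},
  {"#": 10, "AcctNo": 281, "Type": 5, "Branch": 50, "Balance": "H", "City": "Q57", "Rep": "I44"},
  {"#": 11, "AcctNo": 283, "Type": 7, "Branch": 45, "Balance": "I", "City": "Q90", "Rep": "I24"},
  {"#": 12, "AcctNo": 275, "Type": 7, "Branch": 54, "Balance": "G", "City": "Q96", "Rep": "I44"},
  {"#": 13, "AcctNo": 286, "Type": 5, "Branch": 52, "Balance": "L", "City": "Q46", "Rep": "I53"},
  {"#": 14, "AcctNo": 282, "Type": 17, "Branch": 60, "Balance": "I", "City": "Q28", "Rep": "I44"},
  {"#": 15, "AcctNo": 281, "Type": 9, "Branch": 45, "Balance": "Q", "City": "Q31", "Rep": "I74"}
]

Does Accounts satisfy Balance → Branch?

No

Balance=E: rows 1, 8 → Branch = 47, 47 ✓
Balance=H: rows 2, 10 → Branch takes values {61, 50} — violation
Balance=C: row 3 → Branch = 57 ✓
Balance=P: row 4 → Branch = 59 ✓
Balance=I: rows 5, 11, 14 → Branch takes values {62, 45, 60} — violation
Balance=N: row 6 → Branch = 59 ✓
Balance=D: row 7 → Branch = 48 ✓
Balance=R: row 9 → Branch = 53 ✓
Balance=G: row 12 → Branch = 54 ✓
Balance=L: row 13 → Branch = 52 ✓
Balance=Q: row 15 → Branch = 45 ✓
Two rows agree on Balance but differ on Branch, so Balance → Branch does not hold.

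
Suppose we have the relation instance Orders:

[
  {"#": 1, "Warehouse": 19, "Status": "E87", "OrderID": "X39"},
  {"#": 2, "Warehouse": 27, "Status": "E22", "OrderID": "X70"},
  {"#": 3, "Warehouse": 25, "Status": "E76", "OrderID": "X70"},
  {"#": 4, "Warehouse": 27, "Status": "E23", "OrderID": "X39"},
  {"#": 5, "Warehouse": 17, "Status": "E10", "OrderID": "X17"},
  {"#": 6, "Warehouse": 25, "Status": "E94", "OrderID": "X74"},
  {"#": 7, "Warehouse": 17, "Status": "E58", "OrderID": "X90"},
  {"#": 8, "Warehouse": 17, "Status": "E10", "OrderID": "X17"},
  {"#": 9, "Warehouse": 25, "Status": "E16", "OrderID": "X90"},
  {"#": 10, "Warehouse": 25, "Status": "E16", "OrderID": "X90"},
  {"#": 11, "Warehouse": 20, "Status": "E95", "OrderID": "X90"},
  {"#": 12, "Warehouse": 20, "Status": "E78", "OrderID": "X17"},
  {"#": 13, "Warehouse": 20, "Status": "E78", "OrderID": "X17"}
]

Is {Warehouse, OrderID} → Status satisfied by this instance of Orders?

(Warehouse=19, OrderID=X39): row 1 → Status = E87 ✓
(Warehouse=27, OrderID=X70): row 2 → Status = E22 ✓
(Warehouse=25, OrderID=X70): row 3 → Status = E76 ✓
(Warehouse=27, OrderID=X39): row 4 → Status = E23 ✓
(Warehouse=17, OrderID=X17): rows 5, 8 → Status = E10, E10 ✓
(Warehouse=25, OrderID=X74): row 6 → Status = E94 ✓
(Warehouse=17, OrderID=X90): row 7 → Status = E58 ✓
(Warehouse=25, OrderID=X90): rows 9, 10 → Status = E16, E16 ✓
(Warehouse=20, OrderID=X90): row 11 → Status = E95 ✓
(Warehouse=20, OrderID=X17): rows 12, 13 → Status = E78, E78 ✓
Every {Warehouse, OrderID} value is associated with a single Status value, so {Warehouse, OrderID} → Status holds.

Yes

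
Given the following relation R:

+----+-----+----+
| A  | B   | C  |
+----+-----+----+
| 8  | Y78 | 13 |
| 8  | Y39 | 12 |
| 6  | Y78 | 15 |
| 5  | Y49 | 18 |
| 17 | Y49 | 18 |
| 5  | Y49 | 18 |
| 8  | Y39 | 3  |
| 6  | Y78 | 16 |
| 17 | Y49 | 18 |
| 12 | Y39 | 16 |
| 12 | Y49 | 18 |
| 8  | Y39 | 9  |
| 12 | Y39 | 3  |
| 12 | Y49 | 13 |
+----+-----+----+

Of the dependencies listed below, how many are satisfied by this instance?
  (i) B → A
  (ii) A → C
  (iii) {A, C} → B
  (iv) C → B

1

(i) B → A: B=Y78: 3 rows → A takes values {8, 6} — violation; B=Y39: 5 rows → A takes values {8, 12} — violation; B=Y49: 6 rows → A takes values {5, 17, 12} — violation — fails.
(ii) A → C: A=8: 4 rows → C takes values {13, 12, 3, 9} — violation; A=6: 2 rows → C takes values {15, 16} — violation; A=12: 4 rows → C takes values {16, 18, 3, 13} — violation — fails.
(iii) {A, C} → B: every LHS value maps to a single RHS value — holds.
(iv) C → B: C=13: 2 rows → B takes values {Y78, Y49} — violation; C=16: 2 rows → B takes values {Y78, Y39} — violation — fails.
1 of the 4 dependencies holds.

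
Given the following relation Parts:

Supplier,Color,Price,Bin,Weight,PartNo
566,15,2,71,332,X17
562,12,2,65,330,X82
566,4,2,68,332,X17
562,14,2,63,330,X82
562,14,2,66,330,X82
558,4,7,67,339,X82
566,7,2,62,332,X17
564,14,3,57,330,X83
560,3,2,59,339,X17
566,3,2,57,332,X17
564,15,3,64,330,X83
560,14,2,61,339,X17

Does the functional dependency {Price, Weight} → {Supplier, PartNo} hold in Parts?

Yes

(Price=2, Weight=332): 4 rows → {Supplier,PartNo} = (566, X17), (566, X17), (566, X17), (566, X17) ✓
(Price=2, Weight=330): 3 rows → {Supplier,PartNo} = (562, X82), (562, X82), (562, X82) ✓
(Price=7, Weight=339): 1 row → {Supplier,PartNo} = (558, X82) ✓
(Price=3, Weight=330): 2 rows → {Supplier,PartNo} = (564, X83), (564, X83) ✓
(Price=2, Weight=339): 2 rows → {Supplier,PartNo} = (560, X17), (560, X17) ✓
Every {Price, Weight} value is associated with a single {Supplier, PartNo} value, so {Price, Weight} → {Supplier, PartNo} holds.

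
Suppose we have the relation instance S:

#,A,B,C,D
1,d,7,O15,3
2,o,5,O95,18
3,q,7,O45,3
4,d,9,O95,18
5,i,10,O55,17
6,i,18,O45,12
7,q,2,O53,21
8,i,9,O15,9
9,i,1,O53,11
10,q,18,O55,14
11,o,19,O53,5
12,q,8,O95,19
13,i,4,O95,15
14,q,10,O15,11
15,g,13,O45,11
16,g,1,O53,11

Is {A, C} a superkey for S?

All 16 rows have distinct {A, C} values, so {A, C} → (all attributes) holds and {A, C} is a superkey.

Yes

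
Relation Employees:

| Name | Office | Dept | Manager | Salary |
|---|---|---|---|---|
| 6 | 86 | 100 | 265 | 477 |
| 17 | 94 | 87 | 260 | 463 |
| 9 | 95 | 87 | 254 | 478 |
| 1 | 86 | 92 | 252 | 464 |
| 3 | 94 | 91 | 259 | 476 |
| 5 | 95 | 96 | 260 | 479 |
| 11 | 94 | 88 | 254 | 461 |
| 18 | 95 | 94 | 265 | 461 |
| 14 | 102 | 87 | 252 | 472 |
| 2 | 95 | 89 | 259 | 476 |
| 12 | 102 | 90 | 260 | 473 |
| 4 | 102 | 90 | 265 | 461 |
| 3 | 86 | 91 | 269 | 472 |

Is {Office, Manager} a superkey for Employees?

All 13 rows have distinct {Office, Manager} values, so {Office, Manager} → (all attributes) holds and {Office, Manager} is a superkey.

Yes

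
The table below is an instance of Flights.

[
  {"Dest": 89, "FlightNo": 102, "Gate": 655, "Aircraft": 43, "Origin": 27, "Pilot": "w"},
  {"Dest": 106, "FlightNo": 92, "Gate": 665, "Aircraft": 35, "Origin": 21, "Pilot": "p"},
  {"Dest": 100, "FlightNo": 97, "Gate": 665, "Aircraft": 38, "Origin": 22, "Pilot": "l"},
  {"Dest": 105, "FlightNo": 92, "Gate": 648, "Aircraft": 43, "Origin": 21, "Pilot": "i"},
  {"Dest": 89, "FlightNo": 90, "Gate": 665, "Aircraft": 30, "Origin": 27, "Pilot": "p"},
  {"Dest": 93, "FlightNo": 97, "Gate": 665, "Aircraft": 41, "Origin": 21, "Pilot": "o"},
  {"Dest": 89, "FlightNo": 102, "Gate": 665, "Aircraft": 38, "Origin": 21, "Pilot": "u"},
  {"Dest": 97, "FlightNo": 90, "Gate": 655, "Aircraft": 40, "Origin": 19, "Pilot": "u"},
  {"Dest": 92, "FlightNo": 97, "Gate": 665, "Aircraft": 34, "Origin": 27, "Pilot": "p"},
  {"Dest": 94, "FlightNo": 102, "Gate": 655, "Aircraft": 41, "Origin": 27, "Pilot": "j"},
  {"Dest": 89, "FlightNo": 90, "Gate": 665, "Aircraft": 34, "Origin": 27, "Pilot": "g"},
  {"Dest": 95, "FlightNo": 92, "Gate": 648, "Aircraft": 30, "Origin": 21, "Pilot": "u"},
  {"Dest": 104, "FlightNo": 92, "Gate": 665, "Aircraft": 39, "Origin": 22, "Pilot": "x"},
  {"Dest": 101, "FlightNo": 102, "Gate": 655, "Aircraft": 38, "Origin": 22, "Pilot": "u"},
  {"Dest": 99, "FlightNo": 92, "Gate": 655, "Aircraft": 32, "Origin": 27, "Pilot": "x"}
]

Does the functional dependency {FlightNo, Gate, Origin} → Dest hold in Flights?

(FlightNo=102, Gate=655, Origin=27): 2 rows → Dest takes values {89, 94} — violation
(FlightNo=92, Gate=665, Origin=21): 1 row → Dest = 106 ✓
(FlightNo=97, Gate=665, Origin=22): 1 row → Dest = 100 ✓
(FlightNo=92, Gate=648, Origin=21): 2 rows → Dest takes values {105, 95} — violation
(FlightNo=90, Gate=665, Origin=27): 2 rows → Dest = 89, 89 ✓
(FlightNo=97, Gate=665, Origin=21): 1 row → Dest = 93 ✓
(FlightNo=102, Gate=665, Origin=21): 1 row → Dest = 89 ✓
(FlightNo=90, Gate=655, Origin=19): 1 row → Dest = 97 ✓
(FlightNo=97, Gate=665, Origin=27): 1 row → Dest = 92 ✓
(FlightNo=92, Gate=665, Origin=22): 1 row → Dest = 104 ✓
(FlightNo=102, Gate=655, Origin=22): 1 row → Dest = 101 ✓
(FlightNo=92, Gate=655, Origin=27): 1 row → Dest = 99 ✓
Two rows agree on {FlightNo, Gate, Origin} but differ on Dest, so {FlightNo, Gate, Origin} → Dest does not hold.

No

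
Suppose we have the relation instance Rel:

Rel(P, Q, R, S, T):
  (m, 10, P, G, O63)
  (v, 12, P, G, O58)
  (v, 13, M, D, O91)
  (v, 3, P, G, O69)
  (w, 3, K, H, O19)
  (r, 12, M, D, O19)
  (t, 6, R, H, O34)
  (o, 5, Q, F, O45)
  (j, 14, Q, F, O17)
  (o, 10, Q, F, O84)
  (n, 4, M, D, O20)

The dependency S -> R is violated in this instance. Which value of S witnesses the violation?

H

S=G: 3 rows → R = P, P, P ✓
S=D: 3 rows → R = M, M, M ✓
S=H: 2 rows → R takes values {K, R} — violation
S=F: 3 rows → R = Q, Q, Q ✓
The only S value with inconsistent R is S=H.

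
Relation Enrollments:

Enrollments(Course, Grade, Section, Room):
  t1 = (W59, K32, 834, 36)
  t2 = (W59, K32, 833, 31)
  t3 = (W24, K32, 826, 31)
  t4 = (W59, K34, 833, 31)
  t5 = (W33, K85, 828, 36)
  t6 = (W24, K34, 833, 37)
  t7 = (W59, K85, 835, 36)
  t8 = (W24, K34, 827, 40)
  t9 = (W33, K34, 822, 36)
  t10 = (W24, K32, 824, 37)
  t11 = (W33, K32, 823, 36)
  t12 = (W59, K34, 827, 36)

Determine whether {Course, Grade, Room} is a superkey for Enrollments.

Yes

All 12 rows have distinct {Course, Grade, Room} values, so {Course, Grade, Room} → (all attributes) holds and {Course, Grade, Room} is a superkey.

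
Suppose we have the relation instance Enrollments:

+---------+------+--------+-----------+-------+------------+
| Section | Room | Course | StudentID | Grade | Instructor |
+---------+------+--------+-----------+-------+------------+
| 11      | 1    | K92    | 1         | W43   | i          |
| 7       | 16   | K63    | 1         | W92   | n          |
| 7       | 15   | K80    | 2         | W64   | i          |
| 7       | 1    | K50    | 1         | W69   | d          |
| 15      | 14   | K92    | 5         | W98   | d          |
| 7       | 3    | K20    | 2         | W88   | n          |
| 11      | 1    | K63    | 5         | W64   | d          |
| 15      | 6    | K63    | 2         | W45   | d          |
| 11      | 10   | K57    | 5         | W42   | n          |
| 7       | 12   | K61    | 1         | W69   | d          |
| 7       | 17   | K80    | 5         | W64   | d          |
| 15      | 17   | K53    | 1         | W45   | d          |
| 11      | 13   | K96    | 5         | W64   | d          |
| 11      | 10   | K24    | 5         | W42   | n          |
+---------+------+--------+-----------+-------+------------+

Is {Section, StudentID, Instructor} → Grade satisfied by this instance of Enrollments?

Yes

(Section=11, StudentID=1, Instructor=i): 1 row → Grade = W43 ✓
(Section=7, StudentID=1, Instructor=n): 1 row → Grade = W92 ✓
(Section=7, StudentID=2, Instructor=i): 1 row → Grade = W64 ✓
(Section=7, StudentID=1, Instructor=d): 2 rows → Grade = W69, W69 ✓
(Section=15, StudentID=5, Instructor=d): 1 row → Grade = W98 ✓
(Section=7, StudentID=2, Instructor=n): 1 row → Grade = W88 ✓
(Section=11, StudentID=5, Instructor=d): 2 rows → Grade = W64, W64 ✓
(Section=15, StudentID=2, Instructor=d): 1 row → Grade = W45 ✓
(Section=11, StudentID=5, Instructor=n): 2 rows → Grade = W42, W42 ✓
(Section=7, StudentID=5, Instructor=d): 1 row → Grade = W64 ✓
(Section=15, StudentID=1, Instructor=d): 1 row → Grade = W45 ✓
Every {Section, StudentID, Instructor} value is associated with a single Grade value, so {Section, StudentID, Instructor} → Grade holds.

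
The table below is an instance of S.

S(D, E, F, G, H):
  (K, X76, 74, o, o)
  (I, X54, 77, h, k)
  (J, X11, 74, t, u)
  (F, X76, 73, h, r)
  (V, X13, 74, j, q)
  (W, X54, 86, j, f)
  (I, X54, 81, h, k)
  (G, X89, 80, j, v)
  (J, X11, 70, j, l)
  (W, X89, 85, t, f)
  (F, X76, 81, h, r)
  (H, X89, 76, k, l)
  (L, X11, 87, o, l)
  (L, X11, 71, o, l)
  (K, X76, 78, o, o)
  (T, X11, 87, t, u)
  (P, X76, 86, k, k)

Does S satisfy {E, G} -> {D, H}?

No

(E=X76, G=o): 2 rows → {D,H} = (K, o), (K, o) ✓
(E=X54, G=h): 2 rows → {D,H} = (I, k), (I, k) ✓
(E=X11, G=t): 2 rows → {D,H} takes values {(J, u), (T, u)} — violation
(E=X76, G=h): 2 rows → {D,H} = (F, r), (F, r) ✓
(E=X13, G=j): 1 row → {D,H} = (V, q) ✓
(E=X54, G=j): 1 row → {D,H} = (W, f) ✓
(E=X89, G=j): 1 row → {D,H} = (G, v) ✓
(E=X11, G=j): 1 row → {D,H} = (J, l) ✓
(E=X89, G=t): 1 row → {D,H} = (W, f) ✓
(E=X89, G=k): 1 row → {D,H} = (H, l) ✓
(E=X11, G=o): 2 rows → {D,H} = (L, l), (L, l) ✓
(E=X76, G=k): 1 row → {D,H} = (P, k) ✓
Two rows agree on {E, G} but differ on {D, H}, so {E, G} -> {D, H} does not hold.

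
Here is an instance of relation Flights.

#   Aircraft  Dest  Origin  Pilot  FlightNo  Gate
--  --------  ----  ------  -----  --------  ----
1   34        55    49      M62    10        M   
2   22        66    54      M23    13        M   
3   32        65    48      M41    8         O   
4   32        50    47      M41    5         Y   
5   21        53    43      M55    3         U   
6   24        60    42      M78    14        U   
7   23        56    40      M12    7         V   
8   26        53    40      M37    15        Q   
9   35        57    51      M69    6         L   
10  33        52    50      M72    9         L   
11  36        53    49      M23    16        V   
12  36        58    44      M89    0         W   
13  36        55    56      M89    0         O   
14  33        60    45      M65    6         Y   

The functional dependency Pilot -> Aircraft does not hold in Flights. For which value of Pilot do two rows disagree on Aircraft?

M23

Pilot=M62: row 1 → Aircraft = 34 ✓
Pilot=M23: rows 2, 11 → Aircraft takes values {22, 36} — violation
Pilot=M41: rows 3, 4 → Aircraft = 32, 32 ✓
Pilot=M55: row 5 → Aircraft = 21 ✓
Pilot=M78: row 6 → Aircraft = 24 ✓
Pilot=M12: row 7 → Aircraft = 23 ✓
Pilot=M37: row 8 → Aircraft = 26 ✓
Pilot=M69: row 9 → Aircraft = 35 ✓
Pilot=M72: row 10 → Aircraft = 33 ✓
Pilot=M89: rows 12, 13 → Aircraft = 36, 36 ✓
Pilot=M65: row 14 → Aircraft = 33 ✓
The only Pilot value with inconsistent Aircraft is Pilot=M23.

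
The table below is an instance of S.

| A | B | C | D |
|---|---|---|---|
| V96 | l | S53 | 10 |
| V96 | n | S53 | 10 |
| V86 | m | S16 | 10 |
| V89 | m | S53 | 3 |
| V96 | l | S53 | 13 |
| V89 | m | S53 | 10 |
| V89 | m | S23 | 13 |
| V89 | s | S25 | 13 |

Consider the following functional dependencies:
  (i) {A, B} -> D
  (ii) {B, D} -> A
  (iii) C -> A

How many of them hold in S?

0

(i) {A, B} -> D: (A=V96, B=l): 2 rows → D takes values {10, 13} — violation; (A=V89, B=m): 3 rows → D takes values {3, 10, 13} — violation — fails.
(ii) {B, D} -> A: (B=m, D=10): 2 rows → A takes values {V86, V89} — violation — fails.
(iii) C -> A: C=S53: 5 rows → A takes values {V96, V89} — violation — fails.
None of the 3 dependencies hold.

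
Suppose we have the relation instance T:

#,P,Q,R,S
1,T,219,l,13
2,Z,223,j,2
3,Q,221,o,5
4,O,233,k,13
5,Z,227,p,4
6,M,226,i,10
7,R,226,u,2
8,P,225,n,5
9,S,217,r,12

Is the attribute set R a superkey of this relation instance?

Yes

All 9 rows have distinct R values, so R → (all attributes) holds and R is a superkey.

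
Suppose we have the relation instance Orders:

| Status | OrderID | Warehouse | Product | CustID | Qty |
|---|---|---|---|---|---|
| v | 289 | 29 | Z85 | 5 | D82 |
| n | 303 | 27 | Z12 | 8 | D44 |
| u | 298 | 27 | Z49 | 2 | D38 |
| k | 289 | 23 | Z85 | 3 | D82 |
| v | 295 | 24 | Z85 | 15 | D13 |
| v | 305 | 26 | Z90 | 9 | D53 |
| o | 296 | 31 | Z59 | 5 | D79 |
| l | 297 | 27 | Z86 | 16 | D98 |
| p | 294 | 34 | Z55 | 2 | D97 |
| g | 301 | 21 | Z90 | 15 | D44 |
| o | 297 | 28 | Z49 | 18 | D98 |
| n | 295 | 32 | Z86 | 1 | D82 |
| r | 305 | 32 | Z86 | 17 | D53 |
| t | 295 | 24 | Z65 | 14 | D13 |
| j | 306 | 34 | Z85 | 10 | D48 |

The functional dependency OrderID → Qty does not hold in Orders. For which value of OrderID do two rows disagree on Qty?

295

OrderID=289: 2 rows → Qty = D82, D82 ✓
OrderID=303: 1 row → Qty = D44 ✓
OrderID=298: 1 row → Qty = D38 ✓
OrderID=295: 3 rows → Qty takes values {D13, D82} — violation
OrderID=305: 2 rows → Qty = D53, D53 ✓
OrderID=296: 1 row → Qty = D79 ✓
OrderID=297: 2 rows → Qty = D98, D98 ✓
OrderID=294: 1 row → Qty = D97 ✓
OrderID=301: 1 row → Qty = D44 ✓
OrderID=306: 1 row → Qty = D48 ✓
The only OrderID value with inconsistent Qty is OrderID=295.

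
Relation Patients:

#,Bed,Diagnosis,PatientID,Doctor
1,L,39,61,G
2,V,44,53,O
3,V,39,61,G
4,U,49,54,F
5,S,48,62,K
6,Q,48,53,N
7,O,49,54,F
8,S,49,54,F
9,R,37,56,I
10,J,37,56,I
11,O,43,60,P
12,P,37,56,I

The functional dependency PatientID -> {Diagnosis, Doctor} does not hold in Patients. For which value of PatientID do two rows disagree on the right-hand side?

53

PatientID=61: rows 1, 3 → {Diagnosis,Doctor} = (39, G), (39, G) ✓
PatientID=53: rows 2, 6 → {Diagnosis,Doctor} takes values {(44, O), (48, N)} — violation
PatientID=54: rows 4, 7, 8 → {Diagnosis,Doctor} = (49, F), (49, F), (49, F) ✓
PatientID=62: row 5 → {Diagnosis,Doctor} = (48, K) ✓
PatientID=56: rows 9, 10, 12 → {Diagnosis,Doctor} = (37, I), (37, I), (37, I) ✓
PatientID=60: row 11 → {Diagnosis,Doctor} = (43, P) ✓
The only PatientID value with inconsistent RHS is PatientID=53.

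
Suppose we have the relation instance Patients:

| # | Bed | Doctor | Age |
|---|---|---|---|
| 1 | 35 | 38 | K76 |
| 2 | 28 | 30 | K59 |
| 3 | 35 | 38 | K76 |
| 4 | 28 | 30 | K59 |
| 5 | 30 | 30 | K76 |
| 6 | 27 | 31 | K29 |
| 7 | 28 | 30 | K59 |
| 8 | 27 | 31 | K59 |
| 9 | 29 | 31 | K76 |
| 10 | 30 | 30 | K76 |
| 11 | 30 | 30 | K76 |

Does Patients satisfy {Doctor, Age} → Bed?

Yes

(Doctor=38, Age=K76): rows 1, 3 → Bed = 35, 35 ✓
(Doctor=30, Age=K59): rows 2, 4, 7 → Bed = 28, 28, 28 ✓
(Doctor=30, Age=K76): rows 5, 10, 11 → Bed = 30, 30, 30 ✓
(Doctor=31, Age=K29): row 6 → Bed = 27 ✓
(Doctor=31, Age=K59): row 8 → Bed = 27 ✓
(Doctor=31, Age=K76): row 9 → Bed = 29 ✓
Every {Doctor, Age} value is associated with a single Bed value, so {Doctor, Age} → Bed holds.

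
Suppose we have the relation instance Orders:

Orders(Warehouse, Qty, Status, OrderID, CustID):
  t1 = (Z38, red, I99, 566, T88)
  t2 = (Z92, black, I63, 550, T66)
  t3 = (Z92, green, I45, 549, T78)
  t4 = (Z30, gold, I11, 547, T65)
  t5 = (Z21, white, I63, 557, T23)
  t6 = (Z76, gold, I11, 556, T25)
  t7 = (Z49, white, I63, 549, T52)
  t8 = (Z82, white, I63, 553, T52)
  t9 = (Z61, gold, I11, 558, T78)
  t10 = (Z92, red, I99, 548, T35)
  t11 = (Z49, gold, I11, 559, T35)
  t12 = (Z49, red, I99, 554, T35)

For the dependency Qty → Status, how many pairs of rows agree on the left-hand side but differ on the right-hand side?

Qty=red: all 3 rows agree on Status — 0 pairs.
Qty=gold: all 4 rows agree on Status — 0 pairs.
Qty=white: all 3 rows agree on Status — 0 pairs.

0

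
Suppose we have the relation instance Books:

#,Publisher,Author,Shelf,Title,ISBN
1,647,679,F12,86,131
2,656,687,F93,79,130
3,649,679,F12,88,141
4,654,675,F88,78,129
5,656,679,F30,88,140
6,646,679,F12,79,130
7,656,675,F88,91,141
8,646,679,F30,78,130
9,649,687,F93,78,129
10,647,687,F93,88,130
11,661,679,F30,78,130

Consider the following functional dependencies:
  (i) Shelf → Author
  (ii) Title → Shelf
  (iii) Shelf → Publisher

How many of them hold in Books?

1

(i) Shelf → Author: every LHS value maps to a single RHS value — holds.
(ii) Title → Shelf: Title=79: rows 2, 6 → Shelf takes values {F93, F12} — violation; Title=88: rows 3, 5, 10 → Shelf takes values {F12, F30, F93} — violation; Title=78: rows 4, 8, 9, 11 → Shelf takes values {F88, F30, F93} — violation — fails.
(iii) Shelf → Publisher: Shelf=F12: rows 1, 3, 6 → Publisher takes values {647, 649, 646} — violation; Shelf=F93: rows 2, 9, 10 → Publisher takes values {656, 649, 647} — violation; Shelf=F88: rows 4, 7 → Publisher takes values {654, 656} — violation; Shelf=F30: rows 5, 8, 11 → Publisher takes values {656, 646, 661} — violation — fails.
1 of the 3 dependencies holds.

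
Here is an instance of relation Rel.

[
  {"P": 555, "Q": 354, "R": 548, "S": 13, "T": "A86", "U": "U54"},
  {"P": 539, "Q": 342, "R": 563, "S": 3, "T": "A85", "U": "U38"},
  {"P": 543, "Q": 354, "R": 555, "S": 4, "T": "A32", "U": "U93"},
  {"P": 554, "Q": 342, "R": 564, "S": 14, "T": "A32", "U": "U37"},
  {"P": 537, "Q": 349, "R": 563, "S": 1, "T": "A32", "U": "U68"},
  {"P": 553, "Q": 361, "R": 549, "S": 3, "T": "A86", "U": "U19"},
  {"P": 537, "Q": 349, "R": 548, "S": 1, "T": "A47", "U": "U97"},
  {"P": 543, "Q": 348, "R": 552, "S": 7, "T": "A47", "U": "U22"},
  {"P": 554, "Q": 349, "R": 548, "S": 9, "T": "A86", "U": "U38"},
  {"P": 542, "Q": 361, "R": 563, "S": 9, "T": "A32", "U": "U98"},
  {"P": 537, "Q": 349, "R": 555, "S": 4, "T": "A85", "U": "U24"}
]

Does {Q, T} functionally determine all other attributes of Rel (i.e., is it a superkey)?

All 11 rows have distinct {Q, T} values, so {Q, T} → (all attributes) holds and {Q, T} is a superkey.

Yes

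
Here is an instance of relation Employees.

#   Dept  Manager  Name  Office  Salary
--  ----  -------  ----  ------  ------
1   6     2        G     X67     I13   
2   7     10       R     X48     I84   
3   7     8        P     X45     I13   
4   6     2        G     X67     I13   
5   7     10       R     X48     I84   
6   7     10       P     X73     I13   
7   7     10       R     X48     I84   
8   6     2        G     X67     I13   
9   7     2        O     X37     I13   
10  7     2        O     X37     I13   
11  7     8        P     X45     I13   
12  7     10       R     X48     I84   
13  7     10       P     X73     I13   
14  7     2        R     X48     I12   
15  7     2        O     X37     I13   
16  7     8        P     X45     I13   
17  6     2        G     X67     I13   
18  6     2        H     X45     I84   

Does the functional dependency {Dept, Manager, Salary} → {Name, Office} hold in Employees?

(Dept=6, Manager=2, Salary=I13): rows 1, 4, 8, 17 → {Name,Office} = (G, X67), (G, X67), (G, X67), (G, X67) ✓
(Dept=7, Manager=10, Salary=I84): rows 2, 5, 7, 12 → {Name,Office} = (R, X48), (R, X48), (R, X48), (R, X48) ✓
(Dept=7, Manager=8, Salary=I13): rows 3, 11, 16 → {Name,Office} = (P, X45), (P, X45), (P, X45) ✓
(Dept=7, Manager=10, Salary=I13): rows 6, 13 → {Name,Office} = (P, X73), (P, X73) ✓
(Dept=7, Manager=2, Salary=I13): rows 9, 10, 15 → {Name,Office} = (O, X37), (O, X37), (O, X37) ✓
(Dept=7, Manager=2, Salary=I12): row 14 → {Name,Office} = (R, X48) ✓
(Dept=6, Manager=2, Salary=I84): row 18 → {Name,Office} = (H, X45) ✓
Every {Dept, Manager, Salary} value is associated with a single {Name, Office} value, so {Dept, Manager, Salary} → {Name, Office} holds.

Yes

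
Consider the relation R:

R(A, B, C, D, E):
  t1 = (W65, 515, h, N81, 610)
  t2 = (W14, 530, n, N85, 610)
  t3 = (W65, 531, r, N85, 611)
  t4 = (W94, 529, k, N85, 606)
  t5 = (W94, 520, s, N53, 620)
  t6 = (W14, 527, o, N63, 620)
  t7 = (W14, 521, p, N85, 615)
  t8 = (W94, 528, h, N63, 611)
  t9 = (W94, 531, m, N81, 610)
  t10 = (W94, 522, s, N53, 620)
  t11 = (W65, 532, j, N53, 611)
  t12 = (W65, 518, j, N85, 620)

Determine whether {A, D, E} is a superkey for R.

No

Rows 5 and 10 have the same {A, D, E} value (A=W94, D=N53, E=620) but are distinct tuples, so {A, D, E} does not determine every attribute — not a superkey.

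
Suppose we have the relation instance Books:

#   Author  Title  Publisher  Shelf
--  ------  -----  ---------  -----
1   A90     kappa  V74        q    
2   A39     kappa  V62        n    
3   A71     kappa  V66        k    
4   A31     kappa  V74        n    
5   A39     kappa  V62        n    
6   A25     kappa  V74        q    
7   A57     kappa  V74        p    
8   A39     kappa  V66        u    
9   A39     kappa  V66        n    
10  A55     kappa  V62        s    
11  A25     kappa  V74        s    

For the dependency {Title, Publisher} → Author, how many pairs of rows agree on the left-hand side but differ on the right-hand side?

13

(Title=kappa, Publisher=V74): violating pairs (1,4), (1,6), (1,7), (1,11), (4,6), (4,7), (4,11), (6,7), (7,11) — 9 pairs.
(Title=kappa, Publisher=V62): violating pairs (2,10), (5,10) — 2 pairs.
(Title=kappa, Publisher=V66): violating pairs (3,8), (3,9) — 2 pairs.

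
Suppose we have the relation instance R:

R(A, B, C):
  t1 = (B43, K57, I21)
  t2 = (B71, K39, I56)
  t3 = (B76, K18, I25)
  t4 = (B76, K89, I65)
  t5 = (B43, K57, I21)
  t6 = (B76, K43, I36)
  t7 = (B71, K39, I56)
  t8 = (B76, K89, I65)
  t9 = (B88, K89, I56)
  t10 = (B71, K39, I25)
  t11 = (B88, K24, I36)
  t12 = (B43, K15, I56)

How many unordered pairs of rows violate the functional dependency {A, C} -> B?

0

(A=B43, C=I21): all 2 rows agree on B — 0 pairs.
(A=B71, C=I56): all 2 rows agree on B — 0 pairs.
(A=B76, C=I65): all 2 rows agree on B — 0 pairs.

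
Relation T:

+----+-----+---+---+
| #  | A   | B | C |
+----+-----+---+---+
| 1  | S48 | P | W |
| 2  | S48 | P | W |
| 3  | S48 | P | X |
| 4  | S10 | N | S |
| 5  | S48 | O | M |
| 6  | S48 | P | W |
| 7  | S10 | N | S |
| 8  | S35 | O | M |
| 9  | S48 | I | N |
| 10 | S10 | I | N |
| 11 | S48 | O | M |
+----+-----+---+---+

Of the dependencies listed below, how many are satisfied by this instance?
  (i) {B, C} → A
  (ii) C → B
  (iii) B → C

1

(i) {B, C} → A: (B=O, C=M): rows 5, 8, 11 → A takes values {S48, S35} — violation; (B=I, C=N): rows 9, 10 → A takes values {S48, S10} — violation — fails.
(ii) C → B: every LHS value maps to a single RHS value — holds.
(iii) B → C: B=P: rows 1, 2, 3, 6 → C takes values {W, X} — violation — fails.
1 of the 3 dependencies holds.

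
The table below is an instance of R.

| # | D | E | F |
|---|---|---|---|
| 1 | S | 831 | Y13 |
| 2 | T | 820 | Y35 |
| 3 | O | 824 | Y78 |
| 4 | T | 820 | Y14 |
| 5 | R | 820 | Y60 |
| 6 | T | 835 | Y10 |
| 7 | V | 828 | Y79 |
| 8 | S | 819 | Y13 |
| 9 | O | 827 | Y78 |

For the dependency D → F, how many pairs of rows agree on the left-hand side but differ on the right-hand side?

3

D=S: all 2 rows agree on F — 0 pairs.
D=T: violating pairs (2,4), (2,6), (4,6) — 3 pairs.
D=O: all 2 rows agree on F — 0 pairs.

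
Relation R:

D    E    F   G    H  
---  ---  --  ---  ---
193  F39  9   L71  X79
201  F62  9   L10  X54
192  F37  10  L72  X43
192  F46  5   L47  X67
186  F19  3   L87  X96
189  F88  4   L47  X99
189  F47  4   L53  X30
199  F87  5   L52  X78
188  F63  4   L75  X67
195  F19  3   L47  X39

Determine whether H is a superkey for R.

No

Two distinct rows share H=X67, so H does not determine every attribute — not a superkey.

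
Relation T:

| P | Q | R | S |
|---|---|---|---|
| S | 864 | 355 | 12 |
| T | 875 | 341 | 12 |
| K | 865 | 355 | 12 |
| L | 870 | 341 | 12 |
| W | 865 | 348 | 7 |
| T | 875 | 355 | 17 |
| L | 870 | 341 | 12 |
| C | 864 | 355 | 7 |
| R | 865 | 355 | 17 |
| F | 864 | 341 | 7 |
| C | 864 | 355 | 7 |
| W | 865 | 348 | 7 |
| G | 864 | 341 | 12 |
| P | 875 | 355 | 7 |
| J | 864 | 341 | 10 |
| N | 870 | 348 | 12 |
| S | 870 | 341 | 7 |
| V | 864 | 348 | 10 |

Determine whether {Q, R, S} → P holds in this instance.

Yes

(Q=864, R=355, S=12): 1 row → P = S ✓
(Q=875, R=341, S=12): 1 row → P = T ✓
(Q=865, R=355, S=12): 1 row → P = K ✓
(Q=870, R=341, S=12): 2 rows → P = L, L ✓
(Q=865, R=348, S=7): 2 rows → P = W, W ✓
(Q=875, R=355, S=17): 1 row → P = T ✓
(Q=864, R=355, S=7): 2 rows → P = C, C ✓
(Q=865, R=355, S=17): 1 row → P = R ✓
(Q=864, R=341, S=7): 1 row → P = F ✓
(Q=864, R=341, S=12): 1 row → P = G ✓
(Q=875, R=355, S=7): 1 row → P = P ✓
(Q=864, R=341, S=10): 1 row → P = J ✓
(Q=870, R=348, S=12): 1 row → P = N ✓
(Q=870, R=341, S=7): 1 row → P = S ✓
(Q=864, R=348, S=10): 1 row → P = V ✓
Every {Q, R, S} value is associated with a single P value, so {Q, R, S} → P holds.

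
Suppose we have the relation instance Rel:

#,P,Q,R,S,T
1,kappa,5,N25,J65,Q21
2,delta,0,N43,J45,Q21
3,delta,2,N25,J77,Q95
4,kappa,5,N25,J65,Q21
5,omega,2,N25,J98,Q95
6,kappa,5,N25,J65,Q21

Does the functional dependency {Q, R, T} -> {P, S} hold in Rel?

No

(Q=5, R=N25, T=Q21): rows 1, 4, 6 → {P,S} = (kappa, J65), (kappa, J65), (kappa, J65) ✓
(Q=0, R=N43, T=Q21): row 2 → {P,S} = (delta, J45) ✓
(Q=2, R=N25, T=Q95): rows 3, 5 → {P,S} takes values {(delta, J77), (omega, J98)} — violation
Two rows agree on {Q, R, T} but differ on {P, S}, so {Q, R, T} -> {P, S} does not hold.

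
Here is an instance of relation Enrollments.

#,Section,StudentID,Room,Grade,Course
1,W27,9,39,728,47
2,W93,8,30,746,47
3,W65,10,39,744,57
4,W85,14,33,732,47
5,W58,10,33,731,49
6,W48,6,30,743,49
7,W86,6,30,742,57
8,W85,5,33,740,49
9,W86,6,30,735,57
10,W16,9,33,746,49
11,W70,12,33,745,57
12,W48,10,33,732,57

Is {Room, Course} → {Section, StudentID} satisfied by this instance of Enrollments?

No

(Room=39, Course=47): row 1 → {Section,StudentID} = (W27, 9) ✓
(Room=30, Course=47): row 2 → {Section,StudentID} = (W93, 8) ✓
(Room=39, Course=57): row 3 → {Section,StudentID} = (W65, 10) ✓
(Room=33, Course=47): row 4 → {Section,StudentID} = (W85, 14) ✓
(Room=33, Course=49): rows 5, 8, 10 → {Section,StudentID} takes values {(W58, 10), (W85, 5), (W16, 9)} — violation
(Room=30, Course=49): row 6 → {Section,StudentID} = (W48, 6) ✓
(Room=30, Course=57): rows 7, 9 → {Section,StudentID} = (W86, 6), (W86, 6) ✓
(Room=33, Course=57): rows 11, 12 → {Section,StudentID} takes values {(W70, 12), (W48, 10)} — violation
Two rows agree on {Room, Course} but differ on {Section, StudentID}, so {Room, Course} → {Section, StudentID} does not hold.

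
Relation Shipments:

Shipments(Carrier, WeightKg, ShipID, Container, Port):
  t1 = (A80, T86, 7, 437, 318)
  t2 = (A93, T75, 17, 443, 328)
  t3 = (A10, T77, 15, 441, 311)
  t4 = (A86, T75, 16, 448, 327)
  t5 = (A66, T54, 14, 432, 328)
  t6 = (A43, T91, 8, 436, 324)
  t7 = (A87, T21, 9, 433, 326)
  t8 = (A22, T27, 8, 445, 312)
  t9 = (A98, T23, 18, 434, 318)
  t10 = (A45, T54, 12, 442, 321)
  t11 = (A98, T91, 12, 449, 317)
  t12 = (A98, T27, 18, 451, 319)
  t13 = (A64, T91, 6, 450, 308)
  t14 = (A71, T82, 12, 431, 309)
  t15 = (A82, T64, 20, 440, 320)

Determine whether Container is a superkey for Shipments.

Yes

All 15 rows have distinct Container values, so Container → (all attributes) holds and Container is a superkey.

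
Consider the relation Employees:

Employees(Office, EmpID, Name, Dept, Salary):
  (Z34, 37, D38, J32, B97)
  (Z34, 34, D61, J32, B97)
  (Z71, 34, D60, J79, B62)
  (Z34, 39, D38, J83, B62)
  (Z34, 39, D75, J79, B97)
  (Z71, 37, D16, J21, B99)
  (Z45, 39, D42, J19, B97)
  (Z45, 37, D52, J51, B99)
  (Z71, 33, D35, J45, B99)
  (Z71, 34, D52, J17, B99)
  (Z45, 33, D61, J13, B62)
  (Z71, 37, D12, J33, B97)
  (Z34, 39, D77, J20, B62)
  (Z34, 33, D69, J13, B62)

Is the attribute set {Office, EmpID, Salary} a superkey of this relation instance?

Two distinct rows share (Office=Z34, EmpID=39, Salary=B62), so {Office, EmpID, Salary} does not determine every attribute — not a superkey.

No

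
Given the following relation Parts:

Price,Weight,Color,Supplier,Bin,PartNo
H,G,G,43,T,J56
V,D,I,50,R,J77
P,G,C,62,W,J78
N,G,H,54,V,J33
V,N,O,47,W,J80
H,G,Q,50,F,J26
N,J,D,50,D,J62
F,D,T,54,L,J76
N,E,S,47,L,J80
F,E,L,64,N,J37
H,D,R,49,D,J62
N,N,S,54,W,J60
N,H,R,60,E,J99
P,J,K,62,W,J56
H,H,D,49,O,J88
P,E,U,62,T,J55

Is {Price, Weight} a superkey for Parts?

Two distinct rows share (Price=H, Weight=G), so {Price, Weight} does not determine every attribute — not a superkey.

No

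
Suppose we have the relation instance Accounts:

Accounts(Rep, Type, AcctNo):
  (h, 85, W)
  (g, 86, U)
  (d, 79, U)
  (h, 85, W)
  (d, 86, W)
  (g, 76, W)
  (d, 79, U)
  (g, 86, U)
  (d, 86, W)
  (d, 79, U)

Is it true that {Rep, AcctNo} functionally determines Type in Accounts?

Yes

(Rep=h, AcctNo=W): 2 rows → Type = 85, 85 ✓
(Rep=g, AcctNo=U): 2 rows → Type = 86, 86 ✓
(Rep=d, AcctNo=U): 3 rows → Type = 79, 79, 79 ✓
(Rep=d, AcctNo=W): 2 rows → Type = 86, 86 ✓
(Rep=g, AcctNo=W): 1 row → Type = 76 ✓
Every {Rep, AcctNo} value is associated with a single Type value, so {Rep, AcctNo} -> Type holds.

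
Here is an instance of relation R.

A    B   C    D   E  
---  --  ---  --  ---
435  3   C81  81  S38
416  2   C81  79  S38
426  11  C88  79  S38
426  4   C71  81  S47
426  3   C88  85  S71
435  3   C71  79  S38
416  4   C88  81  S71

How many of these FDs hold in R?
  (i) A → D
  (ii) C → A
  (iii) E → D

0

(i) A → D: A=435: 2 rows → D takes values {81, 79} — violation; A=416: 2 rows → D takes values {79, 81} — violation; A=426: 3 rows → D takes values {79, 81, 85} — violation — fails.
(ii) C → A: C=C81: 2 rows → A takes values {435, 416} — violation; C=C88: 3 rows → A takes values {426, 416} — violation; C=C71: 2 rows → A takes values {426, 435} — violation — fails.
(iii) E → D: E=S38: 4 rows → D takes values {81, 79} — violation; E=S71: 2 rows → D takes values {85, 81} — violation — fails.
None of the 3 dependencies hold.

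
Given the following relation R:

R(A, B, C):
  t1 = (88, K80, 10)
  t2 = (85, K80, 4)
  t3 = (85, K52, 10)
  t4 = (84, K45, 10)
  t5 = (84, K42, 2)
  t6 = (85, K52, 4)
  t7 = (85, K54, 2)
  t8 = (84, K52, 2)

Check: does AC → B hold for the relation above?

(A=88, C=10): row 1 → B = K80 ✓
(A=85, C=4): rows 2, 6 → B takes values {K80, K52} — violation
(A=85, C=10): row 3 → B = K52 ✓
(A=84, C=10): row 4 → B = K45 ✓
(A=84, C=2): rows 5, 8 → B takes values {K42, K52} — violation
(A=85, C=2): row 7 → B = K54 ✓
Two rows agree on AC but differ on B, so AC → B does not hold.

No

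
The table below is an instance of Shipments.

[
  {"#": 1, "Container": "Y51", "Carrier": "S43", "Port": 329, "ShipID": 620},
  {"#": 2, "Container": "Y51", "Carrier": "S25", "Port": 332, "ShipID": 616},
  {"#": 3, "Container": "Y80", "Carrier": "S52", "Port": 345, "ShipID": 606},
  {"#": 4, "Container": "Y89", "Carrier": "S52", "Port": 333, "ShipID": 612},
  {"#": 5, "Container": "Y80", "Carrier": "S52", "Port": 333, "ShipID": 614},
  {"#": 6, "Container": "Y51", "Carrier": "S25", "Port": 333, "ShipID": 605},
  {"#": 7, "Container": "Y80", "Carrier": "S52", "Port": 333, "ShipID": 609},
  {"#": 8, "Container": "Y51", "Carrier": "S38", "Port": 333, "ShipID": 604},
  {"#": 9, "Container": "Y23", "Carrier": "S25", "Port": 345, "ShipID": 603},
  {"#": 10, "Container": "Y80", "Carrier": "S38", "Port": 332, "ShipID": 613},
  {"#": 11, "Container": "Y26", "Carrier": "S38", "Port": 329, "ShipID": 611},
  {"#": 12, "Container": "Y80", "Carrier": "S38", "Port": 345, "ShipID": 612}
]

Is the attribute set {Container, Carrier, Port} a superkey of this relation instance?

No

Rows 5 and 7 have the same {Container, Carrier, Port} value (Container=Y80, Carrier=S52, Port=333) but are distinct tuples, so {Container, Carrier, Port} does not determine every attribute — not a superkey.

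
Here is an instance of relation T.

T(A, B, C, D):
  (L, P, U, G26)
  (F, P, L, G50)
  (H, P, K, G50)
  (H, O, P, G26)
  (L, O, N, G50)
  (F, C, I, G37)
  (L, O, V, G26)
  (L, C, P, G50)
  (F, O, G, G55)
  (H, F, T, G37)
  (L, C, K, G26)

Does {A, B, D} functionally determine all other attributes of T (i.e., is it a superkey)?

Yes

All 11 rows have distinct {A, B, D} values, so {A, B, D} → (all attributes) holds and {A, B, D} is a superkey.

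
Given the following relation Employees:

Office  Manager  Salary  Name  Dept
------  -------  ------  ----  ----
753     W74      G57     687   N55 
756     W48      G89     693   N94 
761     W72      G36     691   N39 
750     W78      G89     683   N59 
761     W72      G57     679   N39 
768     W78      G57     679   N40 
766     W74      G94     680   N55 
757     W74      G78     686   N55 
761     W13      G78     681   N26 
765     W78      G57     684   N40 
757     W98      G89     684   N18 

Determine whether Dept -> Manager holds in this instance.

Dept=N55: 3 rows → Manager = W74, W74, W74 ✓
Dept=N94: 1 row → Manager = W48 ✓
Dept=N39: 2 rows → Manager = W72, W72 ✓
Dept=N59: 1 row → Manager = W78 ✓
Dept=N40: 2 rows → Manager = W78, W78 ✓
Dept=N26: 1 row → Manager = W13 ✓
Dept=N18: 1 row → Manager = W98 ✓
Every Dept value is associated with a single Manager value, so Dept -> Manager holds.

Yes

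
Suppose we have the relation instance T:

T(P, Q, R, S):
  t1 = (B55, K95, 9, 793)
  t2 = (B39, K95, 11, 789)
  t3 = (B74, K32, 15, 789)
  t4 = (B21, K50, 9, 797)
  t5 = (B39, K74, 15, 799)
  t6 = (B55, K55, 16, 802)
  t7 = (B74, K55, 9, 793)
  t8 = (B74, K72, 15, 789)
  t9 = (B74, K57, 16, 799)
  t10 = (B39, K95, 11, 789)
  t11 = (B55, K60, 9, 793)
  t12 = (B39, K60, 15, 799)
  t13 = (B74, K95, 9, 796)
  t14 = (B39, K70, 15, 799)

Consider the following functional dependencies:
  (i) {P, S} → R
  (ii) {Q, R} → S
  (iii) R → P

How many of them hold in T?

1

(i) {P, S} → R: every LHS value maps to a single RHS value — holds.
(ii) {Q, R} → S: (Q=K95, R=9): rows 1, 13 → S takes values {793, 796} — violation — fails.
(iii) R → P: R=9: rows 1, 4, 7, 11, 13 → P takes values {B55, B21, B74} — violation; R=15: rows 3, 5, 8, 12, 14 → P takes values {B74, B39} — violation; R=16: rows 6, 9 → P takes values {B55, B74} — violation — fails.
1 of the 3 dependencies holds.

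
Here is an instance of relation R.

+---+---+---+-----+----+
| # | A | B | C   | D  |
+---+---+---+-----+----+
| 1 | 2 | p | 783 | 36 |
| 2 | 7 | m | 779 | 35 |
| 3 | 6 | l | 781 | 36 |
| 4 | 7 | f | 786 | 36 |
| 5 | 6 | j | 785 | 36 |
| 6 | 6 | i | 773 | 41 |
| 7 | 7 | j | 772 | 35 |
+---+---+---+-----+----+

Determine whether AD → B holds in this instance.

No

(A=2, D=36): row 1 → B = p ✓
(A=7, D=35): rows 2, 7 → B takes values {m, j} — violation
(A=6, D=36): rows 3, 5 → B takes values {l, j} — violation
(A=7, D=36): row 4 → B = f ✓
(A=6, D=41): row 6 → B = i ✓
Two rows agree on AD but differ on B, so AD → B does not hold.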